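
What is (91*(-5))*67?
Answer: -30485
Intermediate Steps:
(91*(-5))*67 = -455*67 = -30485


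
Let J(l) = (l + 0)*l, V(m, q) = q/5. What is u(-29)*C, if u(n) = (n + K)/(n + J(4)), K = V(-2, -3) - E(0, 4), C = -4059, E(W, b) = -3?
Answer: -539847/65 ≈ -8305.3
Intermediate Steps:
V(m, q) = q/5 (V(m, q) = q*(⅕) = q/5)
K = 12/5 (K = (⅕)*(-3) - 1*(-3) = -⅗ + 3 = 12/5 ≈ 2.4000)
J(l) = l² (J(l) = l*l = l²)
u(n) = (12/5 + n)/(16 + n) (u(n) = (n + 12/5)/(n + 4²) = (12/5 + n)/(n + 16) = (12/5 + n)/(16 + n))
u(-29)*C = ((12/5 - 29)/(16 - 29))*(-4059) = (-133/5/(-13))*(-4059) = -1/13*(-133/5)*(-4059) = (133/65)*(-4059) = -539847/65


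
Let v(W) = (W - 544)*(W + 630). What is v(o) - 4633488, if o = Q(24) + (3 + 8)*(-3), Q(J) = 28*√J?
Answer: -4959141 + 1120*√6 ≈ -4.9564e+6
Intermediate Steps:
o = -33 + 56*√6 (o = 28*√24 + (3 + 8)*(-3) = 28*(2*√6) + 11*(-3) = 56*√6 - 33 = -33 + 56*√6 ≈ 104.17)
v(W) = (-544 + W)*(630 + W)
v(o) - 4633488 = (-342720 + (-33 + 56*√6)² + 86*(-33 + 56*√6)) - 4633488 = (-342720 + (-33 + 56*√6)² + (-2838 + 4816*√6)) - 4633488 = (-345558 + (-33 + 56*√6)² + 4816*√6) - 4633488 = -4979046 + (-33 + 56*√6)² + 4816*√6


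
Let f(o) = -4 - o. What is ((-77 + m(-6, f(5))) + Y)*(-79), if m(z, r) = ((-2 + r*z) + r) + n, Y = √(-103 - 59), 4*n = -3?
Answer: 10981/4 - 711*I*√2 ≈ 2745.3 - 1005.5*I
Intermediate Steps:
n = -¾ (n = (¼)*(-3) = -¾ ≈ -0.75000)
Y = 9*I*√2 (Y = √(-162) = 9*I*√2 ≈ 12.728*I)
m(z, r) = -11/4 + r + r*z (m(z, r) = ((-2 + r*z) + r) - ¾ = (-2 + r + r*z) - ¾ = -11/4 + r + r*z)
((-77 + m(-6, f(5))) + Y)*(-79) = ((-77 + (-11/4 + (-4 - 1*5) + (-4 - 1*5)*(-6))) + 9*I*√2)*(-79) = ((-77 + (-11/4 + (-4 - 5) + (-4 - 5)*(-6))) + 9*I*√2)*(-79) = ((-77 + (-11/4 - 9 - 9*(-6))) + 9*I*√2)*(-79) = ((-77 + (-11/4 - 9 + 54)) + 9*I*√2)*(-79) = ((-77 + 169/4) + 9*I*√2)*(-79) = (-139/4 + 9*I*√2)*(-79) = 10981/4 - 711*I*√2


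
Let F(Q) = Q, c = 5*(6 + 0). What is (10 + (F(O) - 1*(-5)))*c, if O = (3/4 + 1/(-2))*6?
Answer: 495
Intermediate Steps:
c = 30 (c = 5*6 = 30)
O = 3/2 (O = (3*(1/4) + 1*(-1/2))*6 = (3/4 - 1/2)*6 = (1/4)*6 = 3/2 ≈ 1.5000)
(10 + (F(O) - 1*(-5)))*c = (10 + (3/2 - 1*(-5)))*30 = (10 + (3/2 + 5))*30 = (10 + 13/2)*30 = (33/2)*30 = 495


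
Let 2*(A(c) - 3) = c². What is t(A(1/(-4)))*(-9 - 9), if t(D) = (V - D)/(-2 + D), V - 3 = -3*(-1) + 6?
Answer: -1722/11 ≈ -156.55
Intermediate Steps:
V = 12 (V = 3 + (-3*(-1) + 6) = 3 + (3 + 6) = 3 + 9 = 12)
A(c) = 3 + c²/2
t(D) = (12 - D)/(-2 + D)
t(A(1/(-4)))*(-9 - 9) = ((12 - (3 + (1/(-4))²/2))/(-2 + (3 + (1/(-4))²/2)))*(-9 - 9) = ((12 - (3 + (-¼)²/2))/(-2 + (3 + (-¼)²/2)))*(-18) = ((12 - (3 + (½)*(1/16)))/(-2 + (3 + (½)*(1/16))))*(-18) = ((12 - (3 + 1/32))/(-2 + (3 + 1/32)))*(-18) = ((12 - 1*97/32)/(-2 + 97/32))*(-18) = ((12 - 97/32)/(33/32))*(-18) = ((32/33)*(287/32))*(-18) = (287/33)*(-18) = -1722/11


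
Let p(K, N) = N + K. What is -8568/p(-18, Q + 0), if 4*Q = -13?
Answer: 2016/5 ≈ 403.20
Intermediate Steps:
Q = -13/4 (Q = (¼)*(-13) = -13/4 ≈ -3.2500)
p(K, N) = K + N
-8568/p(-18, Q + 0) = -8568/(-18 + (-13/4 + 0)) = -8568/(-18 - 13/4) = -8568/(-85/4) = -8568*(-4/85) = 2016/5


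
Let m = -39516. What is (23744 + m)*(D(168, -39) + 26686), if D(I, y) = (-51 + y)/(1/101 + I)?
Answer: -7141966057168/16969 ≈ -4.2088e+8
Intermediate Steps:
D(I, y) = (-51 + y)/(1/101 + I)
(23744 + m)*(D(168, -39) + 26686) = (23744 - 39516)*(101*(-51 - 39)/(1 + 101*168) + 26686) = -15772*(101*(-90)/(1 + 16968) + 26686) = -15772*(101*(-90)/16969 + 26686) = -15772*(101*(1/16969)*(-90) + 26686) = -15772*(-9090/16969 + 26686) = -15772*452825644/16969 = -7141966057168/16969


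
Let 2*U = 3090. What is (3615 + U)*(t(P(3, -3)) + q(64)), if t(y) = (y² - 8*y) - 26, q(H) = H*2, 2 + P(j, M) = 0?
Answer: 629520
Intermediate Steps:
P(j, M) = -2 (P(j, M) = -2 + 0 = -2)
q(H) = 2*H
t(y) = -26 + y² - 8*y
U = 1545 (U = (½)*3090 = 1545)
(3615 + U)*(t(P(3, -3)) + q(64)) = (3615 + 1545)*((-26 + (-2)² - 8*(-2)) + 2*64) = 5160*((-26 + 4 + 16) + 128) = 5160*(-6 + 128) = 5160*122 = 629520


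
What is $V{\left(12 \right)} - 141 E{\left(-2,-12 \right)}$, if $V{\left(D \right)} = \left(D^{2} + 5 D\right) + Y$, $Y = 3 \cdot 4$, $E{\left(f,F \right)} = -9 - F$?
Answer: $-207$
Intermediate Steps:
$Y = 12$
$V{\left(D \right)} = 12 + D^{2} + 5 D$ ($V{\left(D \right)} = \left(D^{2} + 5 D\right) + 12 = 12 + D^{2} + 5 D$)
$V{\left(12 \right)} - 141 E{\left(-2,-12 \right)} = \left(12 + 12^{2} + 5 \cdot 12\right) - 141 \left(-9 - -12\right) = \left(12 + 144 + 60\right) - 141 \left(-9 + 12\right) = 216 - 423 = -207$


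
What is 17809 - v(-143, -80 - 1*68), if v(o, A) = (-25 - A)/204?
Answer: 1210971/68 ≈ 17808.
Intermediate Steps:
v(o, A) = -25/204 - A/204 (v(o, A) = (-25 - A)*(1/204) = -25/204 - A/204)
17809 - v(-143, -80 - 1*68) = 17809 - (-25/204 - (-80 - 1*68)/204) = 17809 - (-25/204 - (-80 - 68)/204) = 17809 - (-25/204 - 1/204*(-148)) = 17809 - (-25/204 + 37/51) = 17809 - 1*41/68 = 17809 - 41/68 = 1210971/68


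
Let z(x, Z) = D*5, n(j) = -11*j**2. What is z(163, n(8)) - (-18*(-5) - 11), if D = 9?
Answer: -34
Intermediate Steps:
z(x, Z) = 45 (z(x, Z) = 9*5 = 45)
z(163, n(8)) - (-18*(-5) - 11) = 45 - (-18*(-5) - 11) = 45 - (90 - 11) = 45 - 1*79 = 45 - 79 = -34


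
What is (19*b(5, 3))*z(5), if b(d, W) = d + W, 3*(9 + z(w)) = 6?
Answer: -1064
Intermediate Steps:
z(w) = -7 (z(w) = -9 + (⅓)*6 = -9 + 2 = -7)
b(d, W) = W + d
(19*b(5, 3))*z(5) = (19*(3 + 5))*(-7) = (19*8)*(-7) = 152*(-7) = -1064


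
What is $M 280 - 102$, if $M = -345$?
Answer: $-96702$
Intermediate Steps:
$M 280 - 102 = \left(-345\right) 280 - 102 = -96600 - 102 = -96702$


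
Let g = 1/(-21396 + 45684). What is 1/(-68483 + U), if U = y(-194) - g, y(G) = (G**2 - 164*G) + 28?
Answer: 24288/24215135 ≈ 0.0010030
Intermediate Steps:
y(G) = 28 + G**2 - 164*G
g = 1/24288 ≈ 4.1173e-5
U = 1687530239/24288 (U = (28 + (-194)**2 - 164*(-194)) - 1*1/24288 = (28 + 37636 + 31816) - 1/24288 = 69480 - 1/24288 = 1687530239/24288 ≈ 69480.)
1/(-68483 + U) = 1/(-68483 + 1687530239/24288) = 1/(24215135/24288) = 24288/24215135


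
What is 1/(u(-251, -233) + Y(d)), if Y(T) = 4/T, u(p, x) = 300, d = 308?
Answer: 77/23101 ≈ 0.0033332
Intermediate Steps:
1/(u(-251, -233) + Y(d)) = 1/(300 + 4/308) = 1/(300 + 4*(1/308)) = 1/(300 + 1/77) = 1/(23101/77) = 77/23101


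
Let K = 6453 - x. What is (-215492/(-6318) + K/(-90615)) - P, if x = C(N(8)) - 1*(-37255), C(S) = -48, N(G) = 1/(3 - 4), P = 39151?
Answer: -3732407409953/95417595 ≈ -39117.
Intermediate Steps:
N(G) = -1 (N(G) = 1/(-1) = -1)
x = 37207 (x = -48 - 1*(-37255) = -48 + 37255 = 37207)
K = -30754 (K = 6453 - 1*37207 = 6453 - 37207 = -30754)
(-215492/(-6318) + K/(-90615)) - P = (-215492/(-6318) - 30754/(-90615)) - 1*39151 = (-215492*(-1/6318) - 30754*(-1/90615)) - 39151 = (107746/3159 + 30754/90615) - 39151 = 3286851892/95417595 - 39151 = -3732407409953/95417595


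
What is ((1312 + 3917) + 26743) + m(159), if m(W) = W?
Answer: 32131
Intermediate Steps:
((1312 + 3917) + 26743) + m(159) = ((1312 + 3917) + 26743) + 159 = (5229 + 26743) + 159 = 31972 + 159 = 32131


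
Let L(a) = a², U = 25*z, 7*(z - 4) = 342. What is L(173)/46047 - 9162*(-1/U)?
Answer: 1615010774/212967375 ≈ 7.5834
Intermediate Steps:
z = 370/7 (z = 4 + (⅐)*342 = 4 + 342/7 = 370/7 ≈ 52.857)
U = 9250/7 (U = 25*(370/7) = 9250/7 ≈ 1321.4)
L(173)/46047 - 9162*(-1/U) = 173²/46047 - 9162/((-1*9250/7)) = 29929*(1/46047) - 9162/(-9250/7) = 29929/46047 - 9162*(-7/9250) = 29929/46047 + 32067/4625 = 1615010774/212967375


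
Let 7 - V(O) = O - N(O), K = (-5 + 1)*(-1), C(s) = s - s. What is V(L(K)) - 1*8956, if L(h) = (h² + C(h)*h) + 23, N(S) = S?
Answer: -8949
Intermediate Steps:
C(s) = 0
K = 4 (K = -4*(-1) = 4)
L(h) = 23 + h² (L(h) = (h² + 0*h) + 23 = (h² + 0) + 23 = h² + 23 = 23 + h²)
V(O) = 7 (V(O) = 7 - (O - O) = 7 - 1*0 = 7 + 0 = 7)
V(L(K)) - 1*8956 = 7 - 1*8956 = 7 - 8956 = -8949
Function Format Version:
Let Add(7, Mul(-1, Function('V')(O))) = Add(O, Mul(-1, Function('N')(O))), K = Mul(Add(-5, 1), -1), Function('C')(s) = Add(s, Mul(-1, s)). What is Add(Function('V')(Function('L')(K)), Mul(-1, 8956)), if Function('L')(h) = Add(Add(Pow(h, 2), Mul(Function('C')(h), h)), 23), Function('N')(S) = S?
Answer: -8949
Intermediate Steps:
Function('C')(s) = 0
K = 4 (K = Mul(-4, -1) = 4)
Function('L')(h) = Add(23, Pow(h, 2)) (Function('L')(h) = Add(Add(Pow(h, 2), Mul(0, h)), 23) = Add(Add(Pow(h, 2), 0), 23) = Add(Pow(h, 2), 23) = Add(23, Pow(h, 2)))
Function('V')(O) = 7 (Function('V')(O) = Add(7, Mul(-1, Add(O, Mul(-1, O)))) = Add(7, Mul(-1, 0)) = Add(7, 0) = 7)
Add(Function('V')(Function('L')(K)), Mul(-1, 8956)) = Add(7, Mul(-1, 8956)) = Add(7, -8956) = -8949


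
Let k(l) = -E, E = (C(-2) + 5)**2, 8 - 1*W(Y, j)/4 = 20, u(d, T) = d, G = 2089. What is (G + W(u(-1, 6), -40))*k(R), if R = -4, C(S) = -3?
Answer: -8164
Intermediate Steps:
W(Y, j) = -48 (W(Y, j) = 32 - 4*20 = 32 - 80 = -48)
E = 4 (E = (-3 + 5)**2 = 2**2 = 4)
k(l) = -4 (k(l) = -1*4 = -4)
(G + W(u(-1, 6), -40))*k(R) = (2089 - 48)*(-4) = 2041*(-4) = -8164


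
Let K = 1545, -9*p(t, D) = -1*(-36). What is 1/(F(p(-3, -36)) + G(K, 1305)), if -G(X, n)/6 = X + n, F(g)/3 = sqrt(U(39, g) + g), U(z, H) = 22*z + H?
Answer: -38/649783 - sqrt(34)/19493490 ≈ -5.8780e-5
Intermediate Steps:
p(t, D) = -4 (p(t, D) = -(-1)*(-36)/9 = -1/9*36 = -4)
U(z, H) = H + 22*z
F(g) = 3*sqrt(858 + 2*g) (F(g) = 3*sqrt((g + 22*39) + g) = 3*sqrt((g + 858) + g) = 3*sqrt((858 + g) + g) = 3*sqrt(858 + 2*g))
G(X, n) = -6*X - 6*n (G(X, n) = -6*(X + n) = -6*X - 6*n)
1/(F(p(-3, -36)) + G(K, 1305)) = 1/(3*sqrt(858 + 2*(-4)) + (-6*1545 - 6*1305)) = 1/(3*sqrt(858 - 8) + (-9270 - 7830)) = 1/(3*sqrt(850) - 17100) = 1/(3*(5*sqrt(34)) - 17100) = 1/(15*sqrt(34) - 17100) = 1/(-17100 + 15*sqrt(34))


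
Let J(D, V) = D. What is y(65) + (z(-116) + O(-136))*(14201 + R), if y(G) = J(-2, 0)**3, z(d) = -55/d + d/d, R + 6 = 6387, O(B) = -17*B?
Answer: 2761723169/58 ≈ 4.7616e+7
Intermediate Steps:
R = 6381 (R = -6 + 6387 = 6381)
z(d) = 1 - 55/d (z(d) = -55/d + 1 = 1 - 55/d)
y(G) = -8 (y(G) = (-2)**3 = -8)
y(65) + (z(-116) + O(-136))*(14201 + R) = -8 + ((-55 - 116)/(-116) - 17*(-136))*(14201 + 6381) = -8 + (-1/116*(-171) + 2312)*20582 = -8 + (171/116 + 2312)*20582 = -8 + (268363/116)*20582 = -8 + 2761723633/58 = 2761723169/58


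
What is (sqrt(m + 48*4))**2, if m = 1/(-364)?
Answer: 69887/364 ≈ 192.00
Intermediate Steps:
m = -1/364 ≈ -0.0027473
(sqrt(m + 48*4))**2 = (sqrt(-1/364 + 48*4))**2 = (sqrt(-1/364 + 192))**2 = (sqrt(69887/364))**2 = (sqrt(6359717)/182)**2 = 69887/364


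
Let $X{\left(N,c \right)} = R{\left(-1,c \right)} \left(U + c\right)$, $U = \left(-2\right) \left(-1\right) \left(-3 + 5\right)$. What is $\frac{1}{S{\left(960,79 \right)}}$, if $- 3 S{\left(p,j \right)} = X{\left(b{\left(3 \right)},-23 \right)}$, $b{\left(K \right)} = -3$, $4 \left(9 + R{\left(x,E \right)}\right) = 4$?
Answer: $- \frac{3}{152} \approx -0.019737$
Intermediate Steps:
$R{\left(x,E \right)} = -8$ ($R{\left(x,E \right)} = -9 + \frac{1}{4} \cdot 4 = -9 + 1 = -8$)
$U = 4$ ($U = 2 \cdot 2 = 4$)
$X{\left(N,c \right)} = -32 - 8 c$ ($X{\left(N,c \right)} = - 8 \left(4 + c\right) = -32 - 8 c$)
$S{\left(p,j \right)} = - \frac{152}{3}$ ($S{\left(p,j \right)} = - \frac{-32 - -184}{3} = - \frac{-32 + 184}{3} = \left(- \frac{1}{3}\right) 152 = - \frac{152}{3}$)
$\frac{1}{S{\left(960,79 \right)}} = \frac{1}{- \frac{152}{3}} = - \frac{3}{152}$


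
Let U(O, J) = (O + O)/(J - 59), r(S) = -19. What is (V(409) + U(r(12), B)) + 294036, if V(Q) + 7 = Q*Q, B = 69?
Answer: 2306531/5 ≈ 4.6131e+5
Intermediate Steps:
U(O, J) = 2*O/(-59 + J) (U(O, J) = (2*O)/(-59 + J) = 2*O/(-59 + J))
V(Q) = -7 + Q² (V(Q) = -7 + Q*Q = -7 + Q²)
(V(409) + U(r(12), B)) + 294036 = ((-7 + 409²) + 2*(-19)/(-59 + 69)) + 294036 = ((-7 + 167281) + 2*(-19)/10) + 294036 = (167274 + 2*(-19)*(⅒)) + 294036 = (167274 - 19/5) + 294036 = 836351/5 + 294036 = 2306531/5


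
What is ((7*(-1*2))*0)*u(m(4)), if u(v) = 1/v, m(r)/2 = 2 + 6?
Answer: 0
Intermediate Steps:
m(r) = 16 (m(r) = 2*(2 + 6) = 2*8 = 16)
((7*(-1*2))*0)*u(m(4)) = ((7*(-1*2))*0)/16 = ((7*(-2))*0)*(1/16) = -14*0*(1/16) = 0*(1/16) = 0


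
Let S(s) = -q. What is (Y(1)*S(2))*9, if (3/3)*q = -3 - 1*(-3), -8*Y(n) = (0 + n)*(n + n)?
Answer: 0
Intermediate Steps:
Y(n) = -n**2/4 (Y(n) = -(0 + n)*(n + n)/8 = -n*2*n/8 = -n**2/4)
q = 0 (q = -3 - 1*(-3) = -3 + 3 = 0)
S(s) = 0 (S(s) = -1*0 = 0)
(Y(1)*S(2))*9 = (-1/4*1**2*0)*9 = (-1/4*1*0)*9 = -1/4*0*9 = 0*9 = 0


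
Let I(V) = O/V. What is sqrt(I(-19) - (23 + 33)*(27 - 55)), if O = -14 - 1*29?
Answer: 3*sqrt(62985)/19 ≈ 39.627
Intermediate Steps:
O = -43 (O = -14 - 29 = -43)
I(V) = -43/V
sqrt(I(-19) - (23 + 33)*(27 - 55)) = sqrt(-43/(-19) - (23 + 33)*(27 - 55)) = sqrt(-43*(-1/19) - 56*(-28)) = sqrt(43/19 - 1*(-1568)) = sqrt(43/19 + 1568) = sqrt(29835/19) = 3*sqrt(62985)/19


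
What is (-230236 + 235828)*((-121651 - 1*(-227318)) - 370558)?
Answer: -1481270472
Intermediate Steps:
(-230236 + 235828)*((-121651 - 1*(-227318)) - 370558) = 5592*((-121651 + 227318) - 370558) = 5592*(105667 - 370558) = 5592*(-264891) = -1481270472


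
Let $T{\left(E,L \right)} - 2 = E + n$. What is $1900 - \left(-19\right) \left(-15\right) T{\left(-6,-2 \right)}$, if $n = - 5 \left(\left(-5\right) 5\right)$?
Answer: $-32585$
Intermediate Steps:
$n = 125$ ($n = \left(-5\right) \left(-25\right) = 125$)
$T{\left(E,L \right)} = 127 + E$ ($T{\left(E,L \right)} = 2 + \left(E + 125\right) = 2 + \left(125 + E\right) = 127 + E$)
$1900 - \left(-19\right) \left(-15\right) T{\left(-6,-2 \right)} = 1900 - \left(-19\right) \left(-15\right) \left(127 - 6\right) = 1900 - 285 \cdot 121 = 1900 - 34485 = -32585$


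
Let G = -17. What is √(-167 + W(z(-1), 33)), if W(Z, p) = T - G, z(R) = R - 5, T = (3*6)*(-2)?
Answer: I*√186 ≈ 13.638*I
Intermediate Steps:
T = -36 (T = 18*(-2) = -36)
z(R) = -5 + R
W(Z, p) = -19 (W(Z, p) = -36 - 1*(-17) = -36 + 17 = -19)
√(-167 + W(z(-1), 33)) = √(-167 - 19) = √(-186) = I*√186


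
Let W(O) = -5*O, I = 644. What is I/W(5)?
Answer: -644/25 ≈ -25.760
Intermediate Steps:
I/W(5) = 644/((-5*5)) = 644/(-25) = 644*(-1/25) = -644/25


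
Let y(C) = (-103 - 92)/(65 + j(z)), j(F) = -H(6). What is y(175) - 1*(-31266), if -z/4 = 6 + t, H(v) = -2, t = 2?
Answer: 2094627/67 ≈ 31263.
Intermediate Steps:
z = -32 (z = -4*(6 + 2) = -4*8 = -32)
j(F) = 2 (j(F) = -1*(-2) = 2)
y(C) = -195/67 (y(C) = (-103 - 92)/(65 + 2) = -195/67)
y(175) - 1*(-31266) = -195/67 - 1*(-31266) = -195/67 + 31266 = 2094627/67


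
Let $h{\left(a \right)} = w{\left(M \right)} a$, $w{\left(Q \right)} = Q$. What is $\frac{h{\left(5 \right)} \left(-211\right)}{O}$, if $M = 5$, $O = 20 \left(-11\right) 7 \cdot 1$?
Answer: $\frac{1055}{308} \approx 3.4253$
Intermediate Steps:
$O = -1540$ ($O = \left(-220\right) 7 = -1540$)
$h{\left(a \right)} = 5 a$
$\frac{h{\left(5 \right)} \left(-211\right)}{O} = \frac{5 \cdot 5 \left(-211\right)}{-1540} = 25 \left(-211\right) \left(- \frac{1}{1540}\right) = \left(-5275\right) \left(- \frac{1}{1540}\right) = \frac{1055}{308}$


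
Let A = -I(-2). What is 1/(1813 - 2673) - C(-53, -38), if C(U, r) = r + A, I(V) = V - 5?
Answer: 26659/860 ≈ 30.999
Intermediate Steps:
I(V) = -5 + V
A = 7 (A = -(-5 - 2) = -1*(-7) = 7)
C(U, r) = 7 + r (C(U, r) = r + 7 = 7 + r)
1/(1813 - 2673) - C(-53, -38) = 1/(1813 - 2673) - (7 - 38) = 1/(-860) - 1*(-31) = -1/860 + 31 = 26659/860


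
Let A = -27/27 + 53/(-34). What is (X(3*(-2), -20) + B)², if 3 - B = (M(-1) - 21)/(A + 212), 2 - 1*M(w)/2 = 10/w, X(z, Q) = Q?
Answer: 14679503281/50708641 ≈ 289.49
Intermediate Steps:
M(w) = 4 - 20/w
A = -87/34 (A = -27*1/27 + 53*(-1/34) = -1 - 53/34 = -87/34 ≈ -2.5588)
B = 21261/7121 (B = 3 - ((4 - 20/(-1)) - 21)/(-87/34 + 212) = 3 - ((4 - 20*(-1)) - 21)/7121/34 = 3 - ((4 + 20) - 21)*34/7121 = 3 - (24 - 21)*34/7121 = 3 - 3*34/7121 = 3 - 1*102/7121 = 3 - 102/7121 = 21261/7121 ≈ 2.9857)
(X(3*(-2), -20) + B)² = (-20 + 21261/7121)² = (-121159/7121)² = 14679503281/50708641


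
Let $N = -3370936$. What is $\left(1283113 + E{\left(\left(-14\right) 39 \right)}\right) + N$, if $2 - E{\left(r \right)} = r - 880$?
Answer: $-2086395$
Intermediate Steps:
$E{\left(r \right)} = 882 - r$ ($E{\left(r \right)} = 2 - \left(r - 880\right) = 2 - \left(-880 + r\right) = 882 - r$)
$\left(1283113 + E{\left(\left(-14\right) 39 \right)}\right) + N = \left(1283113 + \left(882 - \left(-14\right) 39\right)\right) - 3370936 = \left(1283113 + \left(882 - -546\right)\right) - 3370936 = \left(1283113 + \left(882 + 546\right)\right) - 3370936 = \left(1283113 + 1428\right) - 3370936 = 1284541 - 3370936 = -2086395$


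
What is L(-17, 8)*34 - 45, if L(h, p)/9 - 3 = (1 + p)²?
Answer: 25659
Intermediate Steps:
L(h, p) = 27 + 9*(1 + p)²
L(-17, 8)*34 - 45 = (27 + 9*(1 + 8)²)*34 - 45 = (27 + 9*9²)*34 - 45 = (27 + 9*81)*34 - 45 = (27 + 729)*34 - 45 = 756*34 - 45 = 25704 - 45 = 25659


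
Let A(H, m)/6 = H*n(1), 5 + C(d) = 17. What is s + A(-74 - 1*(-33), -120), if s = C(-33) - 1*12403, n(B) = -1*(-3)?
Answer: -13129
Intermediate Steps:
C(d) = 12 (C(d) = -5 + 17 = 12)
n(B) = 3
A(H, m) = 18*H (A(H, m) = 6*(H*3) = 6*(3*H) = 18*H)
s = -12391 (s = 12 - 1*12403 = 12 - 12403 = -12391)
s + A(-74 - 1*(-33), -120) = -12391 + 18*(-74 - 1*(-33)) = -12391 + 18*(-74 + 33) = -12391 + 18*(-41) = -12391 - 738 = -13129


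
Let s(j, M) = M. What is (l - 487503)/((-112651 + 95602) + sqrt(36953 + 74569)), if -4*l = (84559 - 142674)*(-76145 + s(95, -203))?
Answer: 6306587110964/96852293 + 1109728508*sqrt(111522)/290556879 ≈ 66391.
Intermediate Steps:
l = -1109241005 (l = -(84559 - 142674)*(-76145 - 203)/4 = -(-58115)*(-76348)/4 = -1/4*4436964020 = -1109241005)
(l - 487503)/((-112651 + 95602) + sqrt(36953 + 74569)) = (-1109241005 - 487503)/((-112651 + 95602) + sqrt(36953 + 74569)) = -1109728508/(-17049 + sqrt(111522))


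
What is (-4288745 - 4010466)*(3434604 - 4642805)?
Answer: 10027115029411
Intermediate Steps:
(-4288745 - 4010466)*(3434604 - 4642805) = -8299211*(-1208201) = 10027115029411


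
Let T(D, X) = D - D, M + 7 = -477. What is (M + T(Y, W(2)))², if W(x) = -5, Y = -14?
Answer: 234256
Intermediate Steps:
M = -484 (M = -7 - 477 = -484)
T(D, X) = 0
(M + T(Y, W(2)))² = (-484 + 0)² = (-484)² = 234256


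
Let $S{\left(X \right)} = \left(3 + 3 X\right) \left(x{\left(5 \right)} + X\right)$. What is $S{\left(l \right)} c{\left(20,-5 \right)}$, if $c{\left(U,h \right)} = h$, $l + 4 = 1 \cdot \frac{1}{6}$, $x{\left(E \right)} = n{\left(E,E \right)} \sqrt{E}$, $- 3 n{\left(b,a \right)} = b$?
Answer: $- \frac{1955}{12} - \frac{425 \sqrt{5}}{6} \approx -321.3$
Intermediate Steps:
$n{\left(b,a \right)} = - \frac{b}{3}$
$x{\left(E \right)} = - \frac{E^{\frac{3}{2}}}{3}$ ($x{\left(E \right)} = - \frac{E}{3} \sqrt{E} = - \frac{E^{\frac{3}{2}}}{3}$)
$l = - \frac{23}{6}$ ($l = -4 + 1 \cdot \frac{1}{6} = -4 + \frac{1}{6} = - \frac{23}{6} \approx -3.8333$)
$S{\left(X \right)} = \left(3 + 3 X\right) \left(X - \frac{5 \sqrt{5}}{3}\right)$ ($S{\left(X \right)} = \left(3 + 3 X\right) \left(- \frac{5^{\frac{3}{2}}}{3} + X\right) = \left(3 + 3 X\right) \left(- \frac{5 \sqrt{5}}{3} + X\right) = \left(3 + 3 X\right) \left(X - \frac{5 \sqrt{5}}{3}\right)$)
$S{\left(l \right)} c{\left(20,-5 \right)} = \left(- 5 \sqrt{5} + 3 \left(- \frac{23}{6}\right) + 3 \left(- \frac{23}{6}\right)^{2} - - \frac{115 \sqrt{5}}{6}\right) \left(-5\right) = \left(- 5 \sqrt{5} - \frac{23}{2} + 3 \cdot \frac{529}{36} + \frac{115 \sqrt{5}}{6}\right) \left(-5\right) = \left(- 5 \sqrt{5} - \frac{23}{2} + \frac{529}{12} + \frac{115 \sqrt{5}}{6}\right) \left(-5\right) = \left(\frac{391}{12} + \frac{85 \sqrt{5}}{6}\right) \left(-5\right) = - \frac{1955}{12} - \frac{425 \sqrt{5}}{6}$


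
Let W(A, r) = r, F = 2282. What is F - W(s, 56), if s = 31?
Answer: 2226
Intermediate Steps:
F - W(s, 56) = 2282 - 1*56 = 2282 - 56 = 2226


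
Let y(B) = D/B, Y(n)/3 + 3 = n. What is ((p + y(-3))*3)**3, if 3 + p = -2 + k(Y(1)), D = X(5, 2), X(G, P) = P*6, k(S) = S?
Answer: -91125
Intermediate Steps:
Y(n) = -9 + 3*n
X(G, P) = 6*P
D = 12 (D = 6*2 = 12)
p = -11 (p = -3 + (-2 + (-9 + 3*1)) = -3 + (-2 + (-9 + 3)) = -3 + (-2 - 6) = -3 - 8 = -11)
y(B) = 12/B
((p + y(-3))*3)**3 = ((-11 + 12/(-3))*3)**3 = ((-11 + 12*(-1/3))*3)**3 = ((-11 - 4)*3)**3 = (-15*3)**3 = (-45)**3 = -91125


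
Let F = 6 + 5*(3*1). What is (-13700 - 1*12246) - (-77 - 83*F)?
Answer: -24126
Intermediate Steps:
F = 21 (F = 6 + 5*3 = 6 + 15 = 21)
(-13700 - 1*12246) - (-77 - 83*F) = (-13700 - 1*12246) - (-77 - 83*21) = (-13700 - 12246) - (-77 - 1743) = -25946 - 1*(-1820) = -25946 + 1820 = -24126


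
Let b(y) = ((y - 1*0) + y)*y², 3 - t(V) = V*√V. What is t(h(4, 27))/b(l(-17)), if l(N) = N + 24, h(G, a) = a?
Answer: 3/686 - 81*√3/686 ≈ -0.20014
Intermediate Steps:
l(N) = 24 + N
t(V) = 3 - V^(3/2) (t(V) = 3 - V*√V = 3 - V^(3/2))
b(y) = 2*y³ (b(y) = ((y + 0) + y)*y² = (y + y)*y² = (2*y)*y² = 2*y³)
t(h(4, 27))/b(l(-17)) = (3 - 27^(3/2))/((2*(24 - 17)³)) = (3 - 81*√3)/((2*7³)) = (3 - 81*√3)/((2*343)) = (3 - 81*√3)/686 = (3 - 81*√3)*(1/686) = 3/686 - 81*√3/686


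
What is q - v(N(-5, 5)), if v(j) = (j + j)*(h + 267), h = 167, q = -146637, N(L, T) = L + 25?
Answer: -163997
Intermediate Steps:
N(L, T) = 25 + L
v(j) = 868*j (v(j) = (j + j)*(167 + 267) = (2*j)*434 = 868*j)
q - v(N(-5, 5)) = -146637 - 868*(25 - 5) = -146637 - 868*20 = -146637 - 1*17360 = -146637 - 17360 = -163997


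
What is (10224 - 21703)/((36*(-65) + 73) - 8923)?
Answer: 11479/11190 ≈ 1.0258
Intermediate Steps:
(10224 - 21703)/((36*(-65) + 73) - 8923) = -11479/((-2340 + 73) - 8923) = -11479/(-2267 - 8923) = -11479/(-11190) = -11479*(-1/11190) = 11479/11190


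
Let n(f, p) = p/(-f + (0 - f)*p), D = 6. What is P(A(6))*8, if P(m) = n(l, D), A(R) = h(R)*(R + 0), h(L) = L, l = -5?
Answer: 48/35 ≈ 1.3714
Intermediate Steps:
A(R) = R² (A(R) = R*(R + 0) = R*R = R²)
n(f, p) = p/(-f - f*p) (n(f, p) = p/(-f + (-f)*p) = p/(-f - f*p))
P(m) = 6/35 (P(m) = -1*6/(-5*(1 + 6)) = -1*6*(-⅕)/7 = -1*6*(-⅕)*⅐ = 6/35)
P(A(6))*8 = (6/35)*8 = 48/35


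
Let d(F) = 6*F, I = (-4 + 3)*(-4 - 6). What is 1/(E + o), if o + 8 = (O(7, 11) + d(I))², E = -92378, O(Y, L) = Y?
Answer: -1/87897 ≈ -1.1377e-5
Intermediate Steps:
I = 10 (I = -1*(-10) = 10)
o = 4481 (o = -8 + (7 + 6*10)² = -8 + (7 + 60)² = -8 + 67² = -8 + 4489 = 4481)
1/(E + o) = 1/(-92378 + 4481) = 1/(-87897) = -1/87897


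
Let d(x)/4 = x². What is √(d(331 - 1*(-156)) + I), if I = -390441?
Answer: √558235 ≈ 747.15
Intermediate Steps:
d(x) = 4*x²
√(d(331 - 1*(-156)) + I) = √(4*(331 - 1*(-156))² - 390441) = √(4*(331 + 156)² - 390441) = √(4*487² - 390441) = √(4*237169 - 390441) = √(948676 - 390441) = √558235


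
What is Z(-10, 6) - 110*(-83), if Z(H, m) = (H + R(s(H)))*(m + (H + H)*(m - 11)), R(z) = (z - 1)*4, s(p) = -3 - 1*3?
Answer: 5102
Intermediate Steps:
s(p) = -6 (s(p) = -3 - 3 = -6)
R(z) = -4 + 4*z (R(z) = (-1 + z)*4 = -4 + 4*z)
Z(H, m) = (-28 + H)*(m + 2*H*(-11 + m)) (Z(H, m) = (H + (-4 + 4*(-6)))*(m + (H + H)*(m - 11)) = (H + (-4 - 24))*(m + (2*H)*(-11 + m)) = (H - 28)*(m + 2*H*(-11 + m)) = (-28 + H)*(m + 2*H*(-11 + m)))
Z(-10, 6) - 110*(-83) = (-28*6 - 22*(-10)² + 616*(-10) - 55*(-10)*6 + 2*6*(-10)²) - 110*(-83) = (-168 - 22*100 - 6160 + 3300 + 2*6*100) + 9130 = (-168 - 2200 - 6160 + 3300 + 1200) + 9130 = -4028 + 9130 = 5102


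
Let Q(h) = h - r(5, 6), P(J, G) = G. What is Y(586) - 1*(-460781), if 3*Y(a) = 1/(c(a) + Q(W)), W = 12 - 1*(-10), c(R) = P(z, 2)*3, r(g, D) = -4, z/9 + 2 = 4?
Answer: 44234977/96 ≈ 4.6078e+5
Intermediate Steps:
z = 18 (z = -18 + 9*4 = -18 + 36 = 18)
c(R) = 6 (c(R) = 2*3 = 6)
W = 22 (W = 12 + 10 = 22)
Q(h) = 4 + h (Q(h) = h - 1*(-4) = h + 4 = 4 + h)
Y(a) = 1/96 (Y(a) = 1/(3*(6 + (4 + 22))) = 1/(3*(6 + 26)) = (⅓)/32 = (⅓)*(1/32) = 1/96)
Y(586) - 1*(-460781) = 1/96 - 1*(-460781) = 1/96 + 460781 = 44234977/96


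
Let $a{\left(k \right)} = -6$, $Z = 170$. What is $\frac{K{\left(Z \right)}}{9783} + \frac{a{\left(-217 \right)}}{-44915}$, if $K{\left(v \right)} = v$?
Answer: $\frac{7694248}{439403445} \approx 0.017511$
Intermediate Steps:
$\frac{K{\left(Z \right)}}{9783} + \frac{a{\left(-217 \right)}}{-44915} = \frac{170}{9783} - \frac{6}{-44915} = 170 \cdot \frac{1}{9783} - - \frac{6}{44915} = \frac{170}{9783} + \frac{6}{44915} = \frac{7694248}{439403445}$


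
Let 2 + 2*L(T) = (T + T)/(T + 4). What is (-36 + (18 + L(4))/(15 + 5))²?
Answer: 78961/64 ≈ 1233.8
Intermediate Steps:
L(T) = -1 + T/(4 + T) (L(T) = -1 + ((T + T)/(T + 4))/2 = -1 + ((2*T)/(4 + T))/2 = -1 + (2*T/(4 + T))/2 = -1 + T/(4 + T))
(-36 + (18 + L(4))/(15 + 5))² = (-36 + (18 - 4/(4 + 4))/(15 + 5))² = (-36 + (18 - 4/8)/20)² = (-36 + (18 - 4*⅛)*(1/20))² = (-36 + (18 - ½)*(1/20))² = (-36 + (35/2)*(1/20))² = (-36 + 7/8)² = (-281/8)² = 78961/64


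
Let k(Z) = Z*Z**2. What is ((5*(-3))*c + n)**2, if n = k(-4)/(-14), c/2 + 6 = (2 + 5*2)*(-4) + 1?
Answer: 124590244/49 ≈ 2.5427e+6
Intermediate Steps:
k(Z) = Z**3
c = -106 (c = -12 + 2*((2 + 5*2)*(-4) + 1) = -12 + 2*((2 + 10)*(-4) + 1) = -12 + 2*(12*(-4) + 1) = -12 + 2*(-48 + 1) = -12 + 2*(-47) = -12 - 94 = -106)
n = 32/7 (n = (-4)**3/(-14) = -64*(-1/14) = 32/7 ≈ 4.5714)
((5*(-3))*c + n)**2 = ((5*(-3))*(-106) + 32/7)**2 = (-15*(-106) + 32/7)**2 = (1590 + 32/7)**2 = (11162/7)**2 = 124590244/49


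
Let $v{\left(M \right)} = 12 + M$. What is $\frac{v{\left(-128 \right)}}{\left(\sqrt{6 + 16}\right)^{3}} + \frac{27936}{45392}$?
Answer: $\frac{1746}{2837} - \frac{29 \sqrt{22}}{121} \approx -0.50871$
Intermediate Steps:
$\frac{v{\left(-128 \right)}}{\left(\sqrt{6 + 16}\right)^{3}} + \frac{27936}{45392} = \frac{12 - 128}{\left(\sqrt{6 + 16}\right)^{3}} + \frac{27936}{45392} = - \frac{116}{\left(\sqrt{22}\right)^{3}} + 27936 \cdot \frac{1}{45392} = - \frac{116}{22 \sqrt{22}} + \frac{1746}{2837} = - 116 \frac{\sqrt{22}}{484} + \frac{1746}{2837} = - \frac{29 \sqrt{22}}{121} + \frac{1746}{2837} = \frac{1746}{2837} - \frac{29 \sqrt{22}}{121}$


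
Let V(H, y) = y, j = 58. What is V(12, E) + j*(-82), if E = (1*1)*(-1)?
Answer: -4757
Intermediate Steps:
E = -1 (E = 1*(-1) = -1)
V(12, E) + j*(-82) = -1 + 58*(-82) = -1 - 4756 = -4757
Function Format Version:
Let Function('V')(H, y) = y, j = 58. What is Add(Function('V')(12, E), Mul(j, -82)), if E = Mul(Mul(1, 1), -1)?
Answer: -4757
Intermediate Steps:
E = -1 (E = Mul(1, -1) = -1)
Add(Function('V')(12, E), Mul(j, -82)) = Add(-1, Mul(58, -82)) = Add(-1, -4756) = -4757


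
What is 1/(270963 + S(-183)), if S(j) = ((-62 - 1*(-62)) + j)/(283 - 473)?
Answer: 190/51483153 ≈ 3.6905e-6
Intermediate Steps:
S(j) = -j/190 (S(j) = ((-62 + 62) + j)/(-190) = (0 + j)*(-1/190) = j*(-1/190) = -j/190)
1/(270963 + S(-183)) = 1/(270963 - 1/190*(-183)) = 1/(270963 + 183/190) = 1/(51483153/190) = 190/51483153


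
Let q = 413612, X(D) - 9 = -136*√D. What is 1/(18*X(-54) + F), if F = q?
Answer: 206887/85766264546 + 1836*I*√6/42883132273 ≈ 2.4122e-6 + 1.0487e-7*I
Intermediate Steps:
X(D) = 9 - 136*√D
F = 413612
1/(18*X(-54) + F) = 1/(18*(9 - 408*I*√6) + 413612) = 1/((162 - 7344*I*√6) + 413612) = 1/(413774 - 7344*I*√6)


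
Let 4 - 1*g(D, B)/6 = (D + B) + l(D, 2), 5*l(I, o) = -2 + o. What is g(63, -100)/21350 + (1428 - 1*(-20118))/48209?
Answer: 33704751/73518725 ≈ 0.45845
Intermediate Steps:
l(I, o) = -⅖ + o/5 (l(I, o) = (-2 + o)/5 = -⅖ + o/5)
g(D, B) = 24 - 6*B - 6*D (g(D, B) = 24 - 6*((D + B) + (-⅖ + (⅕)*2)) = 24 - 6*((B + D) + (-⅖ + ⅖)) = 24 - 6*((B + D) + 0) = 24 - 6*(B + D) = 24 + (-6*B - 6*D) = 24 - 6*B - 6*D)
g(63, -100)/21350 + (1428 - 1*(-20118))/48209 = (24 - 6*(-100) - 6*63)/21350 + (1428 - 1*(-20118))/48209 = (24 + 600 - 378)*(1/21350) + (1428 + 20118)*(1/48209) = 246*(1/21350) + 21546*(1/48209) = 123/10675 + 3078/6887 = 33704751/73518725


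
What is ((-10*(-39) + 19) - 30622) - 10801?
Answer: -41014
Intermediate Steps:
((-10*(-39) + 19) - 30622) - 10801 = ((390 + 19) - 30622) - 10801 = (409 - 30622) - 10801 = -30213 - 10801 = -41014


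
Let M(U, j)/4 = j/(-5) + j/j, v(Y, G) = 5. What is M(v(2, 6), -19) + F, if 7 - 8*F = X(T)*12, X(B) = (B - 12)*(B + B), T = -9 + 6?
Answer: -4597/40 ≈ -114.93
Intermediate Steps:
T = -3
X(B) = 2*B*(-12 + B) (X(B) = (-12 + B)*(2*B) = 2*B*(-12 + B))
M(U, j) = 4 - 4*j/5 (M(U, j) = 4*(j/(-5) + j/j) = 4*(j*(-1/5) + 1) = 4*(-j/5 + 1) = 4*(1 - j/5) = 4 - 4*j/5)
F = -1073/8 (F = 7/8 - 2*(-3)*(-12 - 3)*12/8 = 7/8 - 2*(-3)*(-15)*12/8 = 7/8 - 45*12/4 = 7/8 - 1/8*1080 = 7/8 - 135 = -1073/8 ≈ -134.13)
M(v(2, 6), -19) + F = (4 - 4/5*(-19)) - 1073/8 = (4 + 76/5) - 1073/8 = 96/5 - 1073/8 = -4597/40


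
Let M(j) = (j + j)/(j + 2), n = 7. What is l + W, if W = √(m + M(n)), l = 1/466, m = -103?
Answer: 1/466 + I*√913/3 ≈ 0.0021459 + 10.072*I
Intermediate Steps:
M(j) = 2*j/(2 + j) (M(j) = (2*j)/(2 + j) = 2*j/(2 + j))
l = 1/466 ≈ 0.0021459
W = I*√913/3 (W = √(-103 + 2*7/(2 + 7)) = √(-103 + 2*7/9) = √(-103 + 2*7*(⅑)) = √(-103 + 14/9) = √(-913/9) = I*√913/3 ≈ 10.072*I)
l + W = 1/466 + I*√913/3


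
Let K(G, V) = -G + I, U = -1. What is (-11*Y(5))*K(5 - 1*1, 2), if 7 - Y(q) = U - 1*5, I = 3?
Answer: 143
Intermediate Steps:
Y(q) = 13 (Y(q) = 7 - (-1 - 1*5) = 7 - (-1 - 5) = 7 - 1*(-6) = 7 + 6 = 13)
K(G, V) = 3 - G (K(G, V) = -G + 3 = 3 - G)
(-11*Y(5))*K(5 - 1*1, 2) = (-11*13)*(3 - (5 - 1*1)) = -143*(3 - (5 - 1)) = -143*(3 - 1*4) = -143*(3 - 4) = -143*(-1) = 143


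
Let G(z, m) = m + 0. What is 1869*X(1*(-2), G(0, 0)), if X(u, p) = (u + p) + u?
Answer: -7476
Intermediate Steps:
G(z, m) = m
X(u, p) = p + 2*u (X(u, p) = (p + u) + u = p + 2*u)
1869*X(1*(-2), G(0, 0)) = 1869*(0 + 2*(1*(-2))) = 1869*(0 + 2*(-2)) = 1869*(0 - 4) = 1869*(-4) = -7476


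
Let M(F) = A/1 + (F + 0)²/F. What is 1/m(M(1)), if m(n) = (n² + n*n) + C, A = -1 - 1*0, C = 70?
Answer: 1/70 ≈ 0.014286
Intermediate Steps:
A = -1 (A = -1 + 0 = -1)
M(F) = -1 + F (M(F) = -1/1 + (F + 0)²/F = -1*1 + F²/F = -1 + F)
m(n) = 70 + 2*n² (m(n) = (n² + n*n) + 70 = (n² + n²) + 70 = 2*n² + 70 = 70 + 2*n²)
1/m(M(1)) = 1/(70 + 2*(-1 + 1)²) = 1/(70 + 2*0²) = 1/(70 + 2*0) = 1/(70 + 0) = 1/70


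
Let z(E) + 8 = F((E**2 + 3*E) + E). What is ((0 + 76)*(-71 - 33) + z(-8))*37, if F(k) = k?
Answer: -291560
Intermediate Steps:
z(E) = -8 + E**2 + 4*E (z(E) = -8 + ((E**2 + 3*E) + E) = -8 + (E**2 + 4*E) = -8 + E**2 + 4*E)
((0 + 76)*(-71 - 33) + z(-8))*37 = ((0 + 76)*(-71 - 33) + (-8 - 8*(4 - 8)))*37 = (76*(-104) + (-8 - 8*(-4)))*37 = (-7904 + (-8 + 32))*37 = (-7904 + 24)*37 = -7880*37 = -291560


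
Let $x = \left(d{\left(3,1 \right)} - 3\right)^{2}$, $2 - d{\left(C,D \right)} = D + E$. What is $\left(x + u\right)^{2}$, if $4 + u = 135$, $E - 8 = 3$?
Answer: $90000$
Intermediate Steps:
$E = 11$ ($E = 8 + 3 = 11$)
$u = 131$ ($u = -4 + 135 = 131$)
$d{\left(C,D \right)} = -9 - D$ ($d{\left(C,D \right)} = 2 - \left(D + 11\right) = 2 - \left(11 + D\right) = -9 - D$)
$x = 169$ ($x = \left(\left(-9 - 1\right) - 3\right)^{2} = \left(-10 - 3\right)^{2} = \left(-13\right)^{2} = 169$)
$\left(x + u\right)^{2} = \left(169 + 131\right)^{2} = 300^{2} = 90000$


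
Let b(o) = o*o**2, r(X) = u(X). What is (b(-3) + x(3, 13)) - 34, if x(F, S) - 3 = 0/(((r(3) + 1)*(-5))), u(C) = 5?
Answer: -58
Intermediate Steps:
r(X) = 5
x(F, S) = 3 (x(F, S) = 3 + 0/(((5 + 1)*(-5))) = 3 + 0/((6*(-5))) = 3 + 0/(-30) = 3 + 0*(-1/30) = 3 + 0 = 3)
b(o) = o**3
(b(-3) + x(3, 13)) - 34 = ((-3)**3 + 3) - 34 = (-27 + 3) - 34 = -24 - 34 = -58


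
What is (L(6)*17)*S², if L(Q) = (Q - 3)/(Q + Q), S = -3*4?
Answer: 612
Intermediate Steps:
S = -12
L(Q) = (-3 + Q)/(2*Q) (L(Q) = (-3 + Q)/((2*Q)) = (-3 + Q)*(1/(2*Q)) = (-3 + Q)/(2*Q))
(L(6)*17)*S² = (((½)*(-3 + 6)/6)*17)*(-12)² = (((½)*(⅙)*3)*17)*144 = ((¼)*17)*144 = (17/4)*144 = 612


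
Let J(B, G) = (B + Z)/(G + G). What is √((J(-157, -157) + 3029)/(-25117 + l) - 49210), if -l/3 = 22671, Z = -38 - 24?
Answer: I*√420815913050193405/2924282 ≈ 221.83*I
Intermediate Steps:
Z = -62
l = -68013 (l = -3*22671 = -68013)
J(B, G) = (-62 + B)/(2*G) (J(B, G) = (B - 62)/(G + G) = (-62 + B)/((2*G)) = (-62 + B)*(1/(2*G)) = (-62 + B)/(2*G))
√((J(-157, -157) + 3029)/(-25117 + l) - 49210) = √(((½)*(-62 - 157)/(-157) + 3029)/(-25117 - 68013) - 49210) = √(((½)*(-1/157)*(-219) + 3029)/(-93130) - 49210) = √((219/314 + 3029)*(-1/93130) - 49210) = √((951325/314)*(-1/93130) - 49210) = √(-190265/5848564 - 49210) = √(-287808024705/5848564) = I*√420815913050193405/2924282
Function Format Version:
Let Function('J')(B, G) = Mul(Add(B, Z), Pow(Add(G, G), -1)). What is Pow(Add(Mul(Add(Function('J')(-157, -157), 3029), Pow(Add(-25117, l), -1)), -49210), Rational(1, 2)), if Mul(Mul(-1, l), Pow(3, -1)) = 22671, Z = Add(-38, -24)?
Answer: Mul(Rational(1, 2924282), I, Pow(420815913050193405, Rational(1, 2))) ≈ Mul(221.83, I)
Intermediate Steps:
Z = -62
l = -68013 (l = Mul(-3, 22671) = -68013)
Function('J')(B, G) = Mul(Rational(1, 2), Pow(G, -1), Add(-62, B)) (Function('J')(B, G) = Mul(Add(B, -62), Pow(Add(G, G), -1)) = Mul(Add(-62, B), Pow(Mul(2, G), -1)) = Mul(Add(-62, B), Mul(Rational(1, 2), Pow(G, -1))) = Mul(Rational(1, 2), Pow(G, -1), Add(-62, B)))
Pow(Add(Mul(Add(Function('J')(-157, -157), 3029), Pow(Add(-25117, l), -1)), -49210), Rational(1, 2)) = Pow(Add(Mul(Add(Mul(Rational(1, 2), Pow(-157, -1), Add(-62, -157)), 3029), Pow(Add(-25117, -68013), -1)), -49210), Rational(1, 2)) = Pow(Add(Mul(Add(Mul(Rational(1, 2), Rational(-1, 157), -219), 3029), Pow(-93130, -1)), -49210), Rational(1, 2)) = Pow(Add(Mul(Add(Rational(219, 314), 3029), Rational(-1, 93130)), -49210), Rational(1, 2)) = Pow(Add(Mul(Rational(951325, 314), Rational(-1, 93130)), -49210), Rational(1, 2)) = Pow(Add(Rational(-190265, 5848564), -49210), Rational(1, 2)) = Pow(Rational(-287808024705, 5848564), Rational(1, 2)) = Mul(Rational(1, 2924282), I, Pow(420815913050193405, Rational(1, 2)))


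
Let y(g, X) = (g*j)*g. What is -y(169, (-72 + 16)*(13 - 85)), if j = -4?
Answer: 114244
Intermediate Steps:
y(g, X) = -4*g**2 (y(g, X) = (g*(-4))*g = (-4*g)*g = -4*g**2)
-y(169, (-72 + 16)*(13 - 85)) = -(-4)*169**2 = -(-4)*28561 = -1*(-114244) = 114244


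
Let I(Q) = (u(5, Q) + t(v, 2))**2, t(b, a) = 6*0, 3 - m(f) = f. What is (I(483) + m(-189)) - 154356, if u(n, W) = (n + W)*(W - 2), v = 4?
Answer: 55097079820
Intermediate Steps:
m(f) = 3 - f
t(b, a) = 0
u(n, W) = (-2 + W)*(W + n) (u(n, W) = (W + n)*(-2 + W) = (-2 + W)*(W + n))
I(Q) = (-10 + Q**2 + 3*Q)**2 (I(Q) = ((Q**2 - 2*Q - 2*5 + Q*5) + 0)**2 = ((Q**2 - 2*Q - 10 + 5*Q) + 0)**2 = ((-10 + Q**2 + 3*Q) + 0)**2 = (-10 + Q**2 + 3*Q)**2)
(I(483) + m(-189)) - 154356 = ((-10 + 483**2 + 3*483)**2 + (3 - 1*(-189))) - 154356 = ((-10 + 233289 + 1449)**2 + (3 + 189)) - 154356 = (234728**2 + 192) - 154356 = (55097233984 + 192) - 154356 = 55097234176 - 154356 = 55097079820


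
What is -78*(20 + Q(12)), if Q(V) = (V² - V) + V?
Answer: -12792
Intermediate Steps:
Q(V) = V²
-78*(20 + Q(12)) = -78*(20 + 12²) = -78*(20 + 144) = -78*164 = -12792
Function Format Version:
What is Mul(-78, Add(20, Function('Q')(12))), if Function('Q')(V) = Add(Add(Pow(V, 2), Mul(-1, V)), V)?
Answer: -12792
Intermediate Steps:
Function('Q')(V) = Pow(V, 2)
Mul(-78, Add(20, Function('Q')(12))) = Mul(-78, Add(20, Pow(12, 2))) = Mul(-78, Add(20, 144)) = Mul(-78, 164) = -12792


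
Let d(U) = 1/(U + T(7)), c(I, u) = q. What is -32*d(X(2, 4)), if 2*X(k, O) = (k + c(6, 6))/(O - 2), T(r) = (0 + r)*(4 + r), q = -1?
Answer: -128/309 ≈ -0.41424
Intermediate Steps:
T(r) = r*(4 + r)
c(I, u) = -1
X(k, O) = (-1 + k)/(2*(-2 + O)) (X(k, O) = ((k - 1)/(O - 2))/2 = ((-1 + k)/(-2 + O))/2 = (-1 + k)/(2*(-2 + O)))
d(U) = 1/(77 + U) (d(U) = 1/(U + 7*(4 + 7)) = 1/(U + 7*11) = 1/(U + 77) = 1/(77 + U))
-32*d(X(2, 4)) = -32/(77 + (-1 + 2)/(2*(-2 + 4))) = -32/(77 + (½)*1/2) = -32/(77 + (½)*(½)*1) = -32/(77 + ¼) = -32/309/4 = -32*4/309 = -128/309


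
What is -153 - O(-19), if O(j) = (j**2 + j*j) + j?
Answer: -856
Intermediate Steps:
O(j) = j + 2*j**2 (O(j) = (j**2 + j**2) + j = 2*j**2 + j = j + 2*j**2)
-153 - O(-19) = -153 - (-19)*(1 + 2*(-19)) = -153 - (-19)*(1 - 38) = -153 - (-19)*(-37) = -153 - 1*703 = -153 - 703 = -856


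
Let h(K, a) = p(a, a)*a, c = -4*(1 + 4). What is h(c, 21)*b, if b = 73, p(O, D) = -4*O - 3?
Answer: -133371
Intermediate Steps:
p(O, D) = -3 - 4*O
c = -20 (c = -4*5 = -20)
h(K, a) = a*(-3 - 4*a) (h(K, a) = (-3 - 4*a)*a = a*(-3 - 4*a))
h(c, 21)*b = -1*21*(3 + 4*21)*73 = -1*21*(3 + 84)*73 = -1*21*87*73 = -1827*73 = -133371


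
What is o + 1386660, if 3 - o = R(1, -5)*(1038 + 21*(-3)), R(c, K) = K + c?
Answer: 1390563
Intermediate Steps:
o = 3903 (o = 3 - (-5 + 1)*(1038 + 21*(-3)) = 3 - (-4)*(1038 - 63) = 3 - (-4)*975 = 3 - 1*(-3900) = 3 + 3900 = 3903)
o + 1386660 = 3903 + 1386660 = 1390563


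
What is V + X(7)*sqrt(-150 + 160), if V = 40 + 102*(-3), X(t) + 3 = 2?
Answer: -266 - sqrt(10) ≈ -269.16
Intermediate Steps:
X(t) = -1 (X(t) = -3 + 2 = -1)
V = -266 (V = 40 - 306 = -266)
V + X(7)*sqrt(-150 + 160) = -266 - sqrt(-150 + 160) = -266 - sqrt(10)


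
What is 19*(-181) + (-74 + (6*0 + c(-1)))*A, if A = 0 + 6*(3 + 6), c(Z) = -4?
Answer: -7651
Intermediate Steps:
A = 54 (A = 0 + 6*9 = 0 + 54 = 54)
19*(-181) + (-74 + (6*0 + c(-1)))*A = 19*(-181) + (-74 + (6*0 - 4))*54 = -3439 + (-74 + (0 - 4))*54 = -3439 + (-74 - 4)*54 = -3439 - 78*54 = -3439 - 4212 = -7651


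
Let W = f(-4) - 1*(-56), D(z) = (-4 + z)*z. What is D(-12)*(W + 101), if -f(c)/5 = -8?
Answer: 37824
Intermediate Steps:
f(c) = 40 (f(c) = -5*(-8) = 40)
D(z) = z*(-4 + z)
W = 96 (W = 40 - 1*(-56) = 40 + 56 = 96)
D(-12)*(W + 101) = (-12*(-4 - 12))*(96 + 101) = -12*(-16)*197 = 192*197 = 37824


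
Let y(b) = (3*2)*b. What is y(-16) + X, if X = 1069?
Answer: 973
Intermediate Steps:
y(b) = 6*b
y(-16) + X = 6*(-16) + 1069 = -96 + 1069 = 973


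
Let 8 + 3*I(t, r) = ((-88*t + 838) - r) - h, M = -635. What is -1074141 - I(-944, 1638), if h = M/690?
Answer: -456046933/414 ≈ -1.1016e+6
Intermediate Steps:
h = -127/138 (h = -635/690 = -635*1/690 = -127/138 ≈ -0.92029)
I(t, r) = 114667/414 - 88*t/3 - r/3 (I(t, r) = -8/3 + (((-88*t + 838) - r) - 1*(-127/138))/3 = -8/3 + (((838 - 88*t) - r) + 127/138)/3 = -8/3 + ((838 - r - 88*t) + 127/138)/3 = -8/3 + (115771/138 - r - 88*t)/3 = -8/3 + (115771/414 - 88*t/3 - r/3) = 114667/414 - 88*t/3 - r/3)
-1074141 - I(-944, 1638) = -1074141 - (114667/414 - 88/3*(-944) - 1/3*1638) = -1074141 - (114667/414 + 83072/3 - 546) = -1074141 - 1*11352559/414 = -1074141 - 11352559/414 = -456046933/414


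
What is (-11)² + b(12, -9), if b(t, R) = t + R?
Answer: 124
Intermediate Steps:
b(t, R) = R + t
(-11)² + b(12, -9) = (-11)² + (-9 + 12) = 121 + 3 = 124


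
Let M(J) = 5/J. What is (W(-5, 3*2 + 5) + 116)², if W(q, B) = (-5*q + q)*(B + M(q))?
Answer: 99856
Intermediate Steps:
W(q, B) = -4*q*(B + 5/q) (W(q, B) = (-5*q + q)*(B + 5/q) = (-4*q)*(B + 5/q) = -4*q*(B + 5/q))
(W(-5, 3*2 + 5) + 116)² = ((-20 - 4*(3*2 + 5)*(-5)) + 116)² = ((-20 - 4*(6 + 5)*(-5)) + 116)² = ((-20 - 4*11*(-5)) + 116)² = ((-20 + 220) + 116)² = (200 + 116)² = 316² = 99856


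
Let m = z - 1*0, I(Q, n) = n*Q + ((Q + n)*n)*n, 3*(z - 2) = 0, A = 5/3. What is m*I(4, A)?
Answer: 1210/27 ≈ 44.815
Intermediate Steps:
A = 5/3 (A = 5*(1/3) = 5/3 ≈ 1.6667)
z = 2 (z = 2 + (1/3)*0 = 2 + 0 = 2)
I(Q, n) = Q*n + n**2*(Q + n) (I(Q, n) = Q*n + (n*(Q + n))*n = Q*n + n**2*(Q + n))
m = 2 (m = 2 - 1*0 = 2 + 0 = 2)
m*I(4, A) = 2*(5*(4 + (5/3)**2 + 4*(5/3))/3) = 2*(5*(4 + 25/9 + 20/3)/3) = 2*((5/3)*(121/9)) = 2*(605/27) = 1210/27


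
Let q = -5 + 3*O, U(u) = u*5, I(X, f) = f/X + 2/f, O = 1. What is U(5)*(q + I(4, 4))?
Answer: -25/2 ≈ -12.500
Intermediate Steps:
I(X, f) = 2/f + f/X
U(u) = 5*u
q = -2 (q = -5 + 3*1 = -5 + 3 = -2)
U(5)*(q + I(4, 4)) = (5*5)*(-2 + (2/4 + 4/4)) = 25*(-2 + (2*(1/4) + 4*(1/4))) = 25*(-2 + (1/2 + 1)) = 25*(-2 + 3/2) = 25*(-1/2) = -25/2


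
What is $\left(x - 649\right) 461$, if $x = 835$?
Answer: $85746$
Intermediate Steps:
$\left(x - 649\right) 461 = \left(835 - 649\right) 461 = 186 \cdot 461 = 85746$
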